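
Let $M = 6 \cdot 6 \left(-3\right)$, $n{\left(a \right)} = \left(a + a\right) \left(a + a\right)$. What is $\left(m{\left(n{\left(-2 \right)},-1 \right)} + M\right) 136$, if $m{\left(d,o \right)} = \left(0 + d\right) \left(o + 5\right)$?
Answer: $-5984$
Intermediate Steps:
$n{\left(a \right)} = 4 a^{2}$ ($n{\left(a \right)} = 2 a 2 a = 4 a^{2}$)
$m{\left(d,o \right)} = d \left(5 + o\right)$
$M = -108$ ($M = 36 \left(-3\right) = -108$)
$\left(m{\left(n{\left(-2 \right)},-1 \right)} + M\right) 136 = \left(4 \left(-2\right)^{2} \left(5 - 1\right) - 108\right) 136 = \left(4 \cdot 4 \cdot 4 - 108\right) 136 = \left(16 \cdot 4 - 108\right) 136 = \left(64 - 108\right) 136 = \left(-44\right) 136 = -5984$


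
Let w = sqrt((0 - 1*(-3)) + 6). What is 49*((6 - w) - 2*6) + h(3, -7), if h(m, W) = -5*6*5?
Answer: -591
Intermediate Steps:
w = 3 (w = sqrt((0 + 3) + 6) = sqrt(3 + 6) = sqrt(9) = 3)
h(m, W) = -150 (h(m, W) = -30*5 = -150)
49*((6 - w) - 2*6) + h(3, -7) = 49*((6 - 1*3) - 2*6) - 150 = 49*((6 - 3) - 12) - 150 = 49*(3 - 12) - 150 = 49*(-9) - 150 = -441 - 150 = -591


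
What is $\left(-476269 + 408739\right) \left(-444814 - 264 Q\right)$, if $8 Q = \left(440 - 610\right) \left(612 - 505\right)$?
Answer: $-10497943680$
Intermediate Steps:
$Q = - \frac{9095}{4}$ ($Q = \frac{\left(440 - 610\right) \left(612 - 505\right)}{8} = \frac{\left(-170\right) 107}{8} = \frac{1}{8} \left(-18190\right) = - \frac{9095}{4} \approx -2273.8$)
$\left(-476269 + 408739\right) \left(-444814 - 264 Q\right) = \left(-476269 + 408739\right) \left(-444814 - -600270\right) = - 67530 \left(-444814 + 600270\right) = \left(-67530\right) 155456 = -10497943680$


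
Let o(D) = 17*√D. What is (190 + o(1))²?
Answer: 42849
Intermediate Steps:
(190 + o(1))² = (190 + 17*√1)² = (190 + 17*1)² = (190 + 17)² = 207² = 42849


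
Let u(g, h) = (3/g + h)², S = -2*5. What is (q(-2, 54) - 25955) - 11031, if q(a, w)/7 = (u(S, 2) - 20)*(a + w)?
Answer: -1080351/25 ≈ -43214.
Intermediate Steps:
S = -10
u(g, h) = (h + 3/g)²
q(a, w) = -11977*a/100 - 11977*w/100 (q(a, w) = 7*(((3 - 10*2)²/(-10)² - 20)*(a + w)) = 7*(((3 - 20)²/100 - 20)*(a + w)) = 7*(((1/100)*(-17)² - 20)*(a + w)) = 7*(((1/100)*289 - 20)*(a + w)) = 7*((289/100 - 20)*(a + w)) = 7*(-1711*(a + w)/100) = 7*(-1711*a/100 - 1711*w/100) = -11977*a/100 - 11977*w/100)
(q(-2, 54) - 25955) - 11031 = ((-11977/100*(-2) - 11977/100*54) - 25955) - 11031 = ((11977/50 - 323379/50) - 25955) - 11031 = (-155701/25 - 25955) - 11031 = -804576/25 - 11031 = -1080351/25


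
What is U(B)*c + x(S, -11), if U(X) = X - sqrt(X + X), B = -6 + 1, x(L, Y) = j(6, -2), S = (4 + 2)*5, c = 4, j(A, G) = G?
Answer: -22 - 4*I*sqrt(10) ≈ -22.0 - 12.649*I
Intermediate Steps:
S = 30 (S = 6*5 = 30)
x(L, Y) = -2
B = -5
U(X) = X - sqrt(2)*sqrt(X) (U(X) = X - sqrt(2*X) = X - sqrt(2)*sqrt(X))
U(B)*c + x(S, -11) = (-5 - sqrt(2)*sqrt(-5))*4 - 2 = (-5 - sqrt(2)*I*sqrt(5))*4 - 2 = (-5 - I*sqrt(10))*4 - 2 = (-20 - 4*I*sqrt(10)) - 2 = -22 - 4*I*sqrt(10)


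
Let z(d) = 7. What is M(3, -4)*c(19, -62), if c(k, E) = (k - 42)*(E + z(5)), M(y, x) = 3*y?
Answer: 11385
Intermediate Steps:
c(k, E) = (-42 + k)*(7 + E) (c(k, E) = (k - 42)*(E + 7) = (-42 + k)*(7 + E))
M(3, -4)*c(19, -62) = (3*3)*(-294 - 42*(-62) + 7*19 - 62*19) = 9*(-294 + 2604 + 133 - 1178) = 9*1265 = 11385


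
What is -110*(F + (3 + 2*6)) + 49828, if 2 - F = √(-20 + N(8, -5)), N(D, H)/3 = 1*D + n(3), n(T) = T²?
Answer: 47958 + 110*√31 ≈ 48570.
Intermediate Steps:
N(D, H) = 27 + 3*D (N(D, H) = 3*(1*D + 3²) = 3*(D + 9) = 3*(9 + D) = 27 + 3*D)
F = 2 - √31 (F = 2 - √(-20 + (27 + 3*8)) = 2 - √(-20 + (27 + 24)) = 2 - √(-20 + 51) = 2 - √31 ≈ -3.5678)
-110*(F + (3 + 2*6)) + 49828 = -110*((2 - √31) + (3 + 2*6)) + 49828 = -110*((2 - √31) + (3 + 12)) + 49828 = -110*((2 - √31) + 15) + 49828 = -110*(17 - √31) + 49828 = (-1870 + 110*√31) + 49828 = 47958 + 110*√31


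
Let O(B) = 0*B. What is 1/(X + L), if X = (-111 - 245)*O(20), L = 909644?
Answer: 1/909644 ≈ 1.0993e-6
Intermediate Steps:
O(B) = 0
X = 0 (X = (-111 - 245)*0 = -356*0 = 0)
1/(X + L) = 1/(0 + 909644) = 1/909644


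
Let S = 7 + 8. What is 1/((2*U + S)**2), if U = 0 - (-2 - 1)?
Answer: 1/441 ≈ 0.0022676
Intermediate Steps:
U = 3 (U = 0 - 1*(-3) = 0 + 3 = 3)
S = 15
1/((2*U + S)**2) = 1/((2*3 + 15)**2) = 1/((6 + 15)**2) = 1/(21**2) = 1/441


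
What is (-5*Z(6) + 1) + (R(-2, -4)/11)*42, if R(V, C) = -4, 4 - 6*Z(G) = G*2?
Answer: -251/33 ≈ -7.6061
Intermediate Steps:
Z(G) = 2/3 - G/3 (Z(G) = 2/3 - G*2/6 = 2/3 - G/3)
(-5*Z(6) + 1) + (R(-2, -4)/11)*42 = (-5*(2/3 - 1/3*6) + 1) - 4/11*42 = (-5*(2/3 - 2) + 1) - 4*1/11*42 = (-5*(-4/3) + 1) - 4/11*42 = (20/3 + 1) - 168/11 = 23/3 - 168/11 = -251/33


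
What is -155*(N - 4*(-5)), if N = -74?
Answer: 8370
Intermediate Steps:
-155*(N - 4*(-5)) = -155*(-74 - 4*(-5)) = -155*(-74 + 20) = -155*(-54) = 8370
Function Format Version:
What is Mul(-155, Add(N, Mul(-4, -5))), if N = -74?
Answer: 8370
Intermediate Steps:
Mul(-155, Add(N, Mul(-4, -5))) = Mul(-155, Add(-74, Mul(-4, -5))) = Mul(-155, Add(-74, 20)) = Mul(-155, -54) = 8370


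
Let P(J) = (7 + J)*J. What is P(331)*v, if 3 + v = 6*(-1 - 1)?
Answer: -1678170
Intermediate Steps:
v = -15 (v = -3 + 6*(-1 - 1) = -3 + 6*(-2) = -3 - 12 = -15)
P(J) = J*(7 + J)
P(331)*v = (331*(7 + 331))*(-15) = (331*338)*(-15) = 111878*(-15) = -1678170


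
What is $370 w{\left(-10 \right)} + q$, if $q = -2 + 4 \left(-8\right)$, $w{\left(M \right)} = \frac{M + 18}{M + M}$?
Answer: $-182$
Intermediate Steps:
$w{\left(M \right)} = \frac{18 + M}{2 M}$
$q = -34$ ($q = -2 - 32 = -34$)
$370 w{\left(-10 \right)} + q = 370 \frac{18 - 10}{2 \left(-10\right)} - 34 = 370 \cdot \frac{1}{2} \left(- \frac{1}{10}\right) 8 - 34 = 370 \left(- \frac{2}{5}\right) - 34 = -148 - 34 = -182$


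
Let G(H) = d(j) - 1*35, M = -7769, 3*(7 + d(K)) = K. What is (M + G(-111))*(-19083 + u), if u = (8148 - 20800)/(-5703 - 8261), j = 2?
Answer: 1560869889290/10473 ≈ 1.4904e+8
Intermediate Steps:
d(K) = -7 + K/3
u = 3163/3491 (u = -12652/(-13964) = -12652*(-1/13964) = 3163/3491 ≈ 0.90604)
G(H) = -124/3 (G(H) = (-7 + (⅓)*2) - 1*35 = (-7 + ⅔) - 35 = -19/3 - 35 = -124/3)
(M + G(-111))*(-19083 + u) = (-7769 - 124/3)*(-19083 + 3163/3491) = -23431/3*(-66615590/3491) = 1560869889290/10473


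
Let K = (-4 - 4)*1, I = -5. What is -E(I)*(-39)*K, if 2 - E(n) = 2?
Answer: 0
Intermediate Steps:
K = -8 (K = -8*1 = -8)
E(n) = 0 (E(n) = 2 - 1*2 = 2 - 2 = 0)
-E(I)*(-39)*K = -0*(-39)*(-8) = -0*(-8) = -1*0 = 0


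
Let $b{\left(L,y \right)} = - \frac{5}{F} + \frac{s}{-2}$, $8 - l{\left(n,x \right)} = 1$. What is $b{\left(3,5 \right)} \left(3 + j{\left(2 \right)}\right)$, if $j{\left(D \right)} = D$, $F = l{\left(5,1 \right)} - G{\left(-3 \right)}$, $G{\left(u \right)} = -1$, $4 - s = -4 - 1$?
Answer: $- \frac{205}{8} \approx -25.625$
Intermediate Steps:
$s = 9$ ($s = 4 - \left(-4 - 1\right) = 4 - -5 = 4 + 5 = 9$)
$l{\left(n,x \right)} = 7$ ($l{\left(n,x \right)} = 8 - 1 = 7$)
$F = 8$ ($F = 7 - -1 = 7 + 1 = 8$)
$b{\left(L,y \right)} = - \frac{41}{8}$ ($b{\left(L,y \right)} = - \frac{5}{8} + \frac{9}{-2} = \left(-5\right) \frac{1}{8} + 9 \left(- \frac{1}{2}\right) = - \frac{5}{8} - \frac{9}{2} = - \frac{41}{8}$)
$b{\left(3,5 \right)} \left(3 + j{\left(2 \right)}\right) = - \frac{41 \left(3 + 2\right)}{8} = \left(- \frac{41}{8}\right) 5 = - \frac{205}{8}$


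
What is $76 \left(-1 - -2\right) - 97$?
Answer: $-21$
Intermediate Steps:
$76 \left(-1 - -2\right) - 97 = 76 \left(-1 + 2\right) - 97 = 76 \cdot 1 - 97 = 76 - 97 = -21$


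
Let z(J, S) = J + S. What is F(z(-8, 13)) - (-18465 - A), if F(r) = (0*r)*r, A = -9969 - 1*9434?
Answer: -938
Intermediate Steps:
A = -19403 (A = -9969 - 9434 = -19403)
F(r) = 0 (F(r) = 0*r = 0)
F(z(-8, 13)) - (-18465 - A) = 0 - (-18465 - 1*(-19403)) = 0 - (-18465 + 19403) = 0 - 1*938 = 0 - 938 = -938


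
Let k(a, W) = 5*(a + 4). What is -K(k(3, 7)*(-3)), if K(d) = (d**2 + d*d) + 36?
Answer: -22086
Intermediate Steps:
k(a, W) = 20 + 5*a (k(a, W) = 5*(4 + a) = 20 + 5*a)
K(d) = 36 + 2*d**2 (K(d) = (d**2 + d**2) + 36 = 2*d**2 + 36 = 36 + 2*d**2)
-K(k(3, 7)*(-3)) = -(36 + 2*((20 + 5*3)*(-3))**2) = -(36 + 2*((20 + 15)*(-3))**2) = -(36 + 2*(35*(-3))**2) = -(36 + 2*(-105)**2) = -(36 + 2*11025) = -(36 + 22050) = -1*22086 = -22086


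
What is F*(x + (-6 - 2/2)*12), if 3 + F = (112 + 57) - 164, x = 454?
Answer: 740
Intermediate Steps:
F = 2 (F = -3 + ((112 + 57) - 164) = -3 + (169 - 164) = -3 + 5 = 2)
F*(x + (-6 - 2/2)*12) = 2*(454 + (-6 - 2/2)*12) = 2*(454 + (-6 - 2*1/2)*12) = 2*(454 + (-6 - 1)*12) = 2*(454 - 7*12) = 2*(454 - 84) = 2*370 = 740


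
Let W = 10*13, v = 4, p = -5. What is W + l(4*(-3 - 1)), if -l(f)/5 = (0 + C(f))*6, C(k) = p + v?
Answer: 160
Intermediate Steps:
C(k) = -1 (C(k) = -5 + 4 = -1)
W = 130
l(f) = 30 (l(f) = -5*(0 - 1)*6 = -(-5)*6 = -5*(-6) = 30)
W + l(4*(-3 - 1)) = 130 + 30 = 160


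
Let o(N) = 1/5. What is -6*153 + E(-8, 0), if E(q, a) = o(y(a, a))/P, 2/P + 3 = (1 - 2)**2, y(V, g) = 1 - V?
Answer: -4591/5 ≈ -918.20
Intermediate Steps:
o(N) = 1/5
P = -1 (P = 2/(-3 + (1 - 2)**2) = 2/(-3 + (-1)**2) = 2/(-3 + 1) = 2/(-2) = 2*(-1/2) = -1)
E(q, a) = -1/5 (E(q, a) = (1/5)/(-1) = (1/5)*(-1) = -1/5)
-6*153 + E(-8, 0) = -6*153 - 1/5 = -918 - 1/5 = -4591/5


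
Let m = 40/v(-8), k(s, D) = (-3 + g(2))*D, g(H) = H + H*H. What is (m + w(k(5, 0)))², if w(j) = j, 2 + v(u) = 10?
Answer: 25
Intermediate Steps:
g(H) = H + H²
v(u) = 8 (v(u) = -2 + 10 = 8)
k(s, D) = 3*D (k(s, D) = (-3 + 2*(1 + 2))*D = (-3 + 2*3)*D = (-3 + 6)*D = 3*D)
m = 5 (m = 40/8 = 40*(⅛) = 5)
(m + w(k(5, 0)))² = (5 + 3*0)² = (5 + 0)² = 5² = 25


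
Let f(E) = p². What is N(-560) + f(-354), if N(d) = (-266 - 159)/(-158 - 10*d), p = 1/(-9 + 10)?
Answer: 5017/5442 ≈ 0.92190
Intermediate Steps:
p = 1 (p = 1/1 = 1)
f(E) = 1 (f(E) = 1² = 1)
N(d) = -425/(-158 - 10*d)
N(-560) + f(-354) = 425/(2*(79 + 5*(-560))) + 1 = 425/(2*(79 - 2800)) + 1 = (425/2)/(-2721) + 1 = (425/2)*(-1/2721) + 1 = -425/5442 + 1 = 5017/5442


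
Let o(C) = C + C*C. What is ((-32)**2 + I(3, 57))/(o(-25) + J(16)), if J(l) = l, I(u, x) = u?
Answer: 1027/616 ≈ 1.6672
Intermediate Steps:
o(C) = C + C**2
((-32)**2 + I(3, 57))/(o(-25) + J(16)) = ((-32)**2 + 3)/(-25*(1 - 25) + 16) = (1024 + 3)/(-25*(-24) + 16) = 1027/(600 + 16) = 1027/616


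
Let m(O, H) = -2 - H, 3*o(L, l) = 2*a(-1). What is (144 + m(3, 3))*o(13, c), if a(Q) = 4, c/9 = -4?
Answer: 1112/3 ≈ 370.67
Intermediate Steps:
c = -36 (c = 9*(-4) = -36)
o(L, l) = 8/3 (o(L, l) = (2*4)/3 = (⅓)*8 = 8/3)
(144 + m(3, 3))*o(13, c) = (144 + (-2 - 1*3))*(8/3) = (144 + (-2 - 3))*(8/3) = (144 - 5)*(8/3) = 139*(8/3) = 1112/3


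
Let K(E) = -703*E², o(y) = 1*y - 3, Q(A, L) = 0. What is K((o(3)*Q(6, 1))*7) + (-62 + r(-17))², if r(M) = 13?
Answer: 2401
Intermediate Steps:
o(y) = -3 + y (o(y) = y - 3 = -3 + y)
K((o(3)*Q(6, 1))*7) + (-62 + r(-17))² = -703*(((-3 + 3)*0)*7)² + (-62 + 13)² = -703*((0*0)*7)² + (-49)² = -703*(0*7)² + 2401 = -703*0² + 2401 = -703*0 + 2401 = 0 + 2401 = 2401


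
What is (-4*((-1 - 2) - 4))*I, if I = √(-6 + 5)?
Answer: 28*I ≈ 28.0*I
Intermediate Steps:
I
(-4*((-1 - 2) - 4))*I = (-4*(-3 - 4))*I = (-4*(-7))*I = 28*I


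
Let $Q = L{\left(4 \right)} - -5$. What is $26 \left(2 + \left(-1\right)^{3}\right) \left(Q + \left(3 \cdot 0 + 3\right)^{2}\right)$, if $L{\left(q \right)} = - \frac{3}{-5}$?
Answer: $\frac{1898}{5} \approx 379.6$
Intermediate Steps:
$L{\left(q \right)} = \frac{3}{5}$ ($L{\left(q \right)} = \left(-3\right) \left(- \frac{1}{5}\right) = \frac{3}{5}$)
$Q = \frac{28}{5}$ ($Q = \frac{3}{5} - -5 = \frac{3}{5} + 5 = \frac{28}{5} \approx 5.6$)
$26 \left(2 + \left(-1\right)^{3}\right) \left(Q + \left(3 \cdot 0 + 3\right)^{2}\right) = 26 \left(2 + \left(-1\right)^{3}\right) \left(\frac{28}{5} + \left(3 \cdot 0 + 3\right)^{2}\right) = 26 \left(2 - 1\right) \left(\frac{28}{5} + \left(0 + 3\right)^{2}\right) = 26 \cdot 1 \left(\frac{28}{5} + 3^{2}\right) = 26 \cdot 1 \left(\frac{28}{5} + 9\right) = 26 \cdot 1 \cdot \frac{73}{5} = 26 \cdot \frac{73}{5} = \frac{1898}{5}$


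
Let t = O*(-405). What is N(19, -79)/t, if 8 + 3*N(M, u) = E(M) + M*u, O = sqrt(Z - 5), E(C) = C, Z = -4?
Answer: -298*I/729 ≈ -0.40878*I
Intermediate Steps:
O = 3*I (O = sqrt(-4 - 5) = sqrt(-9) = 3*I ≈ 3.0*I)
t = -1215*I (t = (3*I)*(-405) = -1215*I ≈ -1215.0*I)
N(M, u) = -8/3 + M/3 + M*u/3 (N(M, u) = -8/3 + (M + M*u)/3 = -8/3 + (M/3 + M*u/3) = -8/3 + M/3 + M*u/3)
N(19, -79)/t = (-8/3 + (1/3)*19 + (1/3)*19*(-79))/((-1215*I)) = (-8/3 + 19/3 - 1501/3)*(I/1215) = -298*I/729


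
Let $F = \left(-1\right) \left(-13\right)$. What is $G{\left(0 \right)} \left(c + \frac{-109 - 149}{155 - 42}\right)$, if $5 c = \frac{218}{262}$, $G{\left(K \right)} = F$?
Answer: $- \frac{2036749}{74015} \approx -27.518$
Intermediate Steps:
$F = 13$
$G{\left(K \right)} = 13$
$c = \frac{109}{655}$ ($c = \frac{218 \cdot \frac{1}{262}}{5} = \frac{1}{5} \cdot \frac{109}{131} = \frac{109}{655} \approx 0.16641$)
$G{\left(0 \right)} \left(c + \frac{-109 - 149}{155 - 42}\right) = 13 \left(\frac{109}{655} + \frac{-109 - 149}{155 - 42}\right) = 13 \left(\frac{109}{655} - \frac{258}{113}\right) = 13 \left(- \frac{156673}{74015}\right) = - \frac{2036749}{74015}$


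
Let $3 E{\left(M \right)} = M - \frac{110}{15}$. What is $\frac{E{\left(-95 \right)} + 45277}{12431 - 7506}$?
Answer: $\frac{407186}{44325} \approx 9.1864$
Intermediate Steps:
$E{\left(M \right)} = - \frac{22}{9} + \frac{M}{3}$ ($E{\left(M \right)} = \frac{M - \frac{110}{15}}{3} = \frac{M - \frac{22}{3}}{3} = \frac{- \frac{22}{3} + M}{3} = - \frac{22}{9} + \frac{M}{3}$)
$\frac{E{\left(-95 \right)} + 45277}{12431 - 7506} = \frac{\left(- \frac{22}{9} + \frac{1}{3} \left(-95\right)\right) + 45277}{12431 - 7506} = \frac{\left(- \frac{22}{9} - \frac{95}{3}\right) + 45277}{4925} = \left(- \frac{307}{9} + 45277\right) \frac{1}{4925} = \frac{407186}{9} \cdot \frac{1}{4925} = \frac{407186}{44325}$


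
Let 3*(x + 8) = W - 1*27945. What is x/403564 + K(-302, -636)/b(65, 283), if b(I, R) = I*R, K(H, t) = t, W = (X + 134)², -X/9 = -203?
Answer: 17363467232/5567669835 ≈ 3.1186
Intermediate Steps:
X = 1827 (X = -9*(-203) = 1827)
W = 3845521 (W = (1827 + 134)² = 1961² = 3845521)
x = 3817552/3 (x = -8 + (3845521 - 1*27945)/3 = -8 + (3845521 - 27945)/3 = -8 + (⅓)*3817576 = -8 + 3817576/3 = 3817552/3 ≈ 1.2725e+6)
x/403564 + K(-302, -636)/b(65, 283) = (3817552/3)/403564 - 636/(65*283) = (3817552/3)*(1/403564) - 636/18395 = 954388/302673 - 636*1/18395 = 954388/302673 - 636/18395 = 17363467232/5567669835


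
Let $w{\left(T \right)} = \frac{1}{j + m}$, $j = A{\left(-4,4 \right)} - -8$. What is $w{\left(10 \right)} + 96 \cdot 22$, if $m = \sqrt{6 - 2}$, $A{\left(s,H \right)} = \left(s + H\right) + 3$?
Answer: $\frac{27457}{13} \approx 2112.1$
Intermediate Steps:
$A{\left(s,H \right)} = 3 + H + s$ ($A{\left(s,H \right)} = \left(H + s\right) + 3 = 3 + H + s$)
$m = 2$ ($m = \sqrt{4} = 2$)
$j = 11$ ($j = \left(3 + 4 - 4\right) - -8 = 3 + 8 = 11$)
$w{\left(T \right)} = \frac{1}{13}$ ($w{\left(T \right)} = \frac{1}{11 + 2} = \frac{1}{13}$)
$w{\left(10 \right)} + 96 \cdot 22 = \frac{1}{13} + 96 \cdot 22 = \frac{1}{13} + 2112 = \frac{27457}{13}$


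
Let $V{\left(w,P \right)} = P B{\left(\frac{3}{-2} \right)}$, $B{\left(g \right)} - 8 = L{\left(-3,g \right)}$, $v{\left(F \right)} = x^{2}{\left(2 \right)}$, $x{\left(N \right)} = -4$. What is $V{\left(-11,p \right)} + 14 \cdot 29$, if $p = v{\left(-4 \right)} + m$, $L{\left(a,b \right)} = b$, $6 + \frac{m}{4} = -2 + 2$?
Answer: $354$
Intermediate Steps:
$m = -24$ ($m = -24 + 4 \left(-2 + 2\right) = -24 + 4 \cdot 0 = -24 + 0 = -24$)
$v{\left(F \right)} = 16$ ($v{\left(F \right)} = \left(-4\right)^{2} = 16$)
$B{\left(g \right)} = 8 + g$
$p = -8$ ($p = 16 - 24 = -8$)
$V{\left(w,P \right)} = \frac{13 P}{2}$ ($V{\left(w,P \right)} = P \left(8 + \frac{3}{-2}\right) = P \left(8 + 3 \left(- \frac{1}{2}\right)\right) = P \left(8 - \frac{3}{2}\right) = P \frac{13}{2} = \frac{13 P}{2}$)
$V{\left(-11,p \right)} + 14 \cdot 29 = \frac{13}{2} \left(-8\right) + 14 \cdot 29 = -52 + 406 = 354$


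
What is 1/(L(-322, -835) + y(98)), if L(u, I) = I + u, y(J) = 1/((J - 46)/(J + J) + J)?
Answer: -4815/5570906 ≈ -0.00086431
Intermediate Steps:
y(J) = 1/(J + (-46 + J)/(2*J)) (y(J) = 1/((-46 + J)/((2*J)) + J) = 1/((-46 + J)*(1/(2*J)) + J) = 1/((-46 + J)/(2*J) + J) = 1/(J + (-46 + J)/(2*J)))
1/(L(-322, -835) + y(98)) = 1/((-835 - 322) + 2*98/(-46 + 98 + 2*98²)) = 1/(-1157 + 2*98/(-46 + 98 + 2*9604)) = 1/(-1157 + 2*98/(-46 + 98 + 19208)) = 1/(-1157 + 2*98/19260) = 1/(-1157 + 2*98*(1/19260)) = 1/(-1157 + 49/4815) = 1/(-5570906/4815) = -4815/5570906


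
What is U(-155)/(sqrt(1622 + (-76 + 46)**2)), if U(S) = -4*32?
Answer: -64*sqrt(2522)/1261 ≈ -2.5488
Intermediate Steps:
U(S) = -128
U(-155)/(sqrt(1622 + (-76 + 46)**2)) = -128/sqrt(1622 + (-76 + 46)**2) = -128/sqrt(1622 + (-30)**2) = -128/sqrt(1622 + 900) = -128*sqrt(2522)/2522 = -64*sqrt(2522)/1261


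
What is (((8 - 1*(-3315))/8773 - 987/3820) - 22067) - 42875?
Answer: -2176388119211/33512860 ≈ -64942.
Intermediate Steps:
(((8 - 1*(-3315))/8773 - 987/3820) - 22067) - 42875 = (((8 + 3315)*(1/8773) - 987*1/3820) - 22067) - 42875 = ((3323*(1/8773) - 987/3820) - 22067) - 42875 = ((3323/8773 - 987/3820) - 22067) - 42875 = (4034909/33512860 - 22067) - 42875 = -739524246711/33512860 - 42875 = -2176388119211/33512860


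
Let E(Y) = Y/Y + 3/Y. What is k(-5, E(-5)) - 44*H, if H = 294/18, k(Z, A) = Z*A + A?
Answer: -10804/15 ≈ -720.27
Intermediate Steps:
E(Y) = 1 + 3/Y
k(Z, A) = A + A*Z (k(Z, A) = A*Z + A = A + A*Z)
H = 49/3 (H = 294*(1/18) = 49/3 ≈ 16.333)
k(-5, E(-5)) - 44*H = ((3 - 5)/(-5))*(1 - 5) - 44*49/3 = -1/5*(-2)*(-4) - 2156/3 = (2/5)*(-4) - 2156/3 = -8/5 - 2156/3 = -10804/15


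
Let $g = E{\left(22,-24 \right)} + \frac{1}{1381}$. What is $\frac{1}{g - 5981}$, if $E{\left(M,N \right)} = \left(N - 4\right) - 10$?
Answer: $- \frac{1381}{8312238} \approx -0.00016614$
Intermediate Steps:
$E{\left(M,N \right)} = -14 + N$ ($E{\left(M,N \right)} = \left(-4 + N\right) - 10 = -14 + N$)
$g = - \frac{52477}{1381}$ ($g = \left(-14 - 24\right) + \frac{1}{1381} = -38 + \frac{1}{1381} = - \frac{52477}{1381} \approx -37.999$)
$\frac{1}{g - 5981} = \frac{1}{- \frac{52477}{1381} - 5981} = \frac{1}{- \frac{8312238}{1381}} = - \frac{1381}{8312238}$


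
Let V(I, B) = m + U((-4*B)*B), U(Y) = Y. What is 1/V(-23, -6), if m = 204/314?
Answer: -157/22506 ≈ -0.0069759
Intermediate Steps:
m = 102/157 (m = 204*(1/314) = 102/157 ≈ 0.64968)
V(I, B) = 102/157 - 4*B² (V(I, B) = 102/157 + (-4*B)*B = 102/157 - 4*B²)
1/V(-23, -6) = 1/(102/157 - 4*(-6)²) = 1/(102/157 - 4*36) = 1/(102/157 - 144) = 1/(-22506/157) = -157/22506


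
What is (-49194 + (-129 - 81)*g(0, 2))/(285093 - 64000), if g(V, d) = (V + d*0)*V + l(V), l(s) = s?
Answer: -49194/221093 ≈ -0.22250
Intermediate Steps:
g(V, d) = V + V² (g(V, d) = (V + d*0)*V + V = (V + 0)*V + V = V*V + V = V² + V = V + V²)
(-49194 + (-129 - 81)*g(0, 2))/(285093 - 64000) = (-49194 + (-129 - 81)*(0*(1 + 0)))/(285093 - 64000) = (-49194 - 0)/221093 = (-49194 - 210*0)*(1/221093) = (-49194 + 0)*(1/221093) = -49194*1/221093 = -49194/221093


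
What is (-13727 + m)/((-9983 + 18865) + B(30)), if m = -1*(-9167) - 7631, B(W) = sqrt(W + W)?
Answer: -54140231/39444932 + 12191*sqrt(15)/39444932 ≈ -1.3714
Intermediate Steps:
B(W) = sqrt(2)*sqrt(W) (B(W) = sqrt(2*W) = sqrt(2)*sqrt(W))
m = 1536 (m = 9167 - 7631 = 1536)
(-13727 + m)/((-9983 + 18865) + B(30)) = (-13727 + 1536)/((-9983 + 18865) + sqrt(2)*sqrt(30)) = -12191/(8882 + 2*sqrt(15))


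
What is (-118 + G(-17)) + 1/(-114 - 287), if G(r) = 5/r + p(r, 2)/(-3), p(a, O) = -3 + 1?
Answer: -2405650/20451 ≈ -117.63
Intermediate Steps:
p(a, O) = -2
G(r) = ⅔ + 5/r (G(r) = 5/r - 2/(-3) = 5/r - 2*(-⅓) = 5/r + ⅔ = ⅔ + 5/r)
(-118 + G(-17)) + 1/(-114 - 287) = (-118 + (⅔ + 5/(-17))) + 1/(-114 - 287) = (-118 + (⅔ + 5*(-1/17))) + 1/(-401) = (-118 + (⅔ - 5/17)) - 1/401 = (-118 + 19/51) - 1/401 = -5999/51 - 1/401 = -2405650/20451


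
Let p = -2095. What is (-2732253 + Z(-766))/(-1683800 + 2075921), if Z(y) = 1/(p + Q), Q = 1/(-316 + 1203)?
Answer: -5077247389679/728664337944 ≈ -6.9679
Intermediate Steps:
Q = 1/887 ≈ 0.0011274
Z(y) = -887/1858264 (Z(y) = 1/(-2095 + 1/887) = 1/(-1858264/887) = -887/1858264)
(-2732253 + Z(-766))/(-1683800 + 2075921) = (-2732253 - 887/1858264)/(-1683800 + 2075921) = -5077247389679/1858264/392121 = -5077247389679/1858264*1/392121 = -5077247389679/728664337944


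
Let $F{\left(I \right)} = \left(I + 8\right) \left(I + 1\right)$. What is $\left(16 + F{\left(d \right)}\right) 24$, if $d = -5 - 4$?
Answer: $576$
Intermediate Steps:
$d = -9$ ($d = -5 - 4 = -9$)
$F{\left(I \right)} = \left(1 + I\right) \left(8 + I\right)$ ($F{\left(I \right)} = \left(8 + I\right) \left(1 + I\right) = \left(1 + I\right) \left(8 + I\right)$)
$\left(16 + F{\left(d \right)}\right) 24 = \left(16 + \left(8 + \left(-9\right)^{2} + 9 \left(-9\right)\right)\right) 24 = \left(16 + \left(8 + 81 - 81\right)\right) 24 = \left(16 + 8\right) 24 = 24 \cdot 24 = 576$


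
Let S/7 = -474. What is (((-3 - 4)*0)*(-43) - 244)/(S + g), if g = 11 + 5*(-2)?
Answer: 244/3317 ≈ 0.073560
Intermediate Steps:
S = -3318 (S = 7*(-474) = -3318)
g = 1 (g = 11 - 10 = 1)
(((-3 - 4)*0)*(-43) - 244)/(S + g) = (((-3 - 4)*0)*(-43) - 244)/(-3318 + 1) = (-7*0*(-43) - 244)/(-3317) = (0*(-43) - 244)*(-1/3317) = (0 - 244)*(-1/3317) = -244*(-1/3317) = 244/3317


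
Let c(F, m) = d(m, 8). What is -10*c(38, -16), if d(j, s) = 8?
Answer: -80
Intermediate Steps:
c(F, m) = 8
-10*c(38, -16) = -10*8 = -80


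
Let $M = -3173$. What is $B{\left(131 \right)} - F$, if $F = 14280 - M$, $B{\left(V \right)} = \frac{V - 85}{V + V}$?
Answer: $- \frac{2286320}{131} \approx -17453.0$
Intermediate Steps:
$B{\left(V \right)} = \frac{-85 + V}{2 V}$
$F = 17453$ ($F = 14280 - -3173 = 14280 + 3173 = 17453$)
$B{\left(131 \right)} - F = \frac{-85 + 131}{2 \cdot 131} - 17453 = \frac{1}{2} \cdot \frac{1}{131} \cdot 46 - 17453 = \frac{23}{131} - 17453 = - \frac{2286320}{131}$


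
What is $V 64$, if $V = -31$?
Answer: $-1984$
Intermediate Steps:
$V 64 = \left(-31\right) 64 = -1984$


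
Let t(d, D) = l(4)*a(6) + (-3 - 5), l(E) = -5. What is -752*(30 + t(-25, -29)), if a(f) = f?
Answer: 6016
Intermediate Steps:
t(d, D) = -38 (t(d, D) = -5*6 + (-3 - 5) = -30 - 8 = -38)
-752*(30 + t(-25, -29)) = -752*(30 - 38) = -752*(-8) = 6016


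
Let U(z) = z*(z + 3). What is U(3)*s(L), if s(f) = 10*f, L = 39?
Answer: 7020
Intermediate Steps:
U(z) = z*(3 + z)
U(3)*s(L) = (3*(3 + 3))*(10*39) = (3*6)*390 = 18*390 = 7020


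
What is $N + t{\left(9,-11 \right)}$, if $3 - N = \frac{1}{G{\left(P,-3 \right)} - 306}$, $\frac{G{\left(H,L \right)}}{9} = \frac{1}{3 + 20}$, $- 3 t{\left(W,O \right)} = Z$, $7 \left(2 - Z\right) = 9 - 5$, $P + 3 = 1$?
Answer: $\frac{124340}{49203} \approx 2.5271$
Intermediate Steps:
$P = -2$ ($P = -3 + 1 = -2$)
$Z = \frac{10}{7}$ ($Z = 2 - \frac{9 - 5}{7} = 2 - \frac{4}{7} = \frac{10}{7} \approx 1.4286$)
$t{\left(W,O \right)} = - \frac{10}{21}$ ($t{\left(W,O \right)} = \left(- \frac{1}{3}\right) \frac{10}{7} = - \frac{10}{21}$)
$G{\left(H,L \right)} = \frac{9}{23}$ ($G{\left(H,L \right)} = \frac{9}{3 + 20} = \frac{9}{23}$)
$N = \frac{21110}{7029}$ ($N = 3 - \frac{1}{\frac{9}{23} - 306} = 3 - \frac{1}{- \frac{7029}{23}} = 3 - - \frac{23}{7029} = 3 + \frac{23}{7029} = \frac{21110}{7029} \approx 3.0033$)
$N + t{\left(9,-11 \right)} = \frac{21110}{7029} - \frac{10}{21} = \frac{124340}{49203}$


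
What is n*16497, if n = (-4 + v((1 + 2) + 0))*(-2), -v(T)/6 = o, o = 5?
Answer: 1121796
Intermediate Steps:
v(T) = -30 (v(T) = -6*5 = -30)
n = 68 (n = (-4 - 30)*(-2) = -34*(-2) = 68)
n*16497 = 68*16497 = 1121796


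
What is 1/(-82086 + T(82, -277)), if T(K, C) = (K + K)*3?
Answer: -1/81594 ≈ -1.2256e-5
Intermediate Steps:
T(K, C) = 6*K (T(K, C) = (2*K)*3 = 6*K)
1/(-82086 + T(82, -277)) = 1/(-82086 + 6*82) = 1/(-82086 + 492) = 1/(-81594) = -1/81594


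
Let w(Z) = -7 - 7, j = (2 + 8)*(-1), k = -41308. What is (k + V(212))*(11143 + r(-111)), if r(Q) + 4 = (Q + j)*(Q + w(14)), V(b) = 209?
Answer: -1079424136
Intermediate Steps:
j = -10 (j = 10*(-1) = -10)
w(Z) = -14
r(Q) = -4 + (-14 + Q)*(-10 + Q) (r(Q) = -4 + (Q - 10)*(Q - 14) = -4 + (-10 + Q)*(-14 + Q) = -4 + (-14 + Q)*(-10 + Q))
(k + V(212))*(11143 + r(-111)) = (-41308 + 209)*(11143 + (136 + (-111)**2 - 24*(-111))) = -41099*(11143 + (136 + 12321 + 2664)) = -41099*(11143 + 15121) = -41099*26264 = -1079424136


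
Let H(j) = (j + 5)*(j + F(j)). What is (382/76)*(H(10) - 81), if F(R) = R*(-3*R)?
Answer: -846321/38 ≈ -22272.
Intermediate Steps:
F(R) = -3*R²
H(j) = (5 + j)*(j - 3*j²) (H(j) = (j + 5)*(j - 3*j²) = (5 + j)*(j - 3*j²))
(382/76)*(H(10) - 81) = (382/76)*(10*(5 - 14*10 - 3*10²) - 81) = (382*(1/76))*(10*(5 - 140 - 3*100) - 81) = 191*(10*(5 - 140 - 300) - 81)/38 = 191*(10*(-435) - 81)/38 = 191*(-4350 - 81)/38 = (191/38)*(-4431) = -846321/38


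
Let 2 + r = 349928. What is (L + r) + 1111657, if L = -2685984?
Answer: -1224401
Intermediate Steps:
r = 349926 (r = -2 + 349928 = 349926)
(L + r) + 1111657 = (-2685984 + 349926) + 1111657 = -2336058 + 1111657 = -1224401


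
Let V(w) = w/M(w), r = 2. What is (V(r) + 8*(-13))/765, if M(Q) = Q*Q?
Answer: -23/170 ≈ -0.13529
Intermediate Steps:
M(Q) = Q**2
V(w) = 1/w (V(w) = w/(w**2) = w/w**2 = 1/w)
(V(r) + 8*(-13))/765 = (1/2 + 8*(-13))/765 = (1/2 - 104)*(1/765) = -207/2*1/765 = -23/170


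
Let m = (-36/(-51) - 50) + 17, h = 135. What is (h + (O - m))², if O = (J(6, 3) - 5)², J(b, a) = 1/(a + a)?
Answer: 13614455761/374544 ≈ 36349.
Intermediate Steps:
J(b, a) = 1/(2*a)
O = 841/36 (O = ((½)/3 - 5)² = ((½)*(⅓) - 5)² = (⅙ - 5)² = (-29/6)² = 841/36 ≈ 23.361)
m = -549/17 (m = (-36*(-1/51) - 50) + 17 = (12/17 - 50) + 17 = -838/17 + 17 = -549/17 ≈ -32.294)
(h + (O - m))² = (135 + (841/36 - 1*(-549/17)))² = (135 + (841/36 + 549/17))² = (135 + 34061/612)² = (116681/612)² = 13614455761/374544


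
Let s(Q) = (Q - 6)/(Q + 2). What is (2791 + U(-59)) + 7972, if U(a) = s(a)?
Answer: 613556/57 ≈ 10764.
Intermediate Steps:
s(Q) = (-6 + Q)/(2 + Q)
U(a) = (-6 + a)/(2 + a)
(2791 + U(-59)) + 7972 = (2791 + (-6 - 59)/(2 - 59)) + 7972 = (2791 - 65/(-57)) + 7972 = (2791 - 1/57*(-65)) + 7972 = (2791 + 65/57) + 7972 = 159152/57 + 7972 = 613556/57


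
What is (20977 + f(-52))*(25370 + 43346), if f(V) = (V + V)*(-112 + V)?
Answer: 2613475628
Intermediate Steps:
f(V) = 2*V*(-112 + V) (f(V) = (2*V)*(-112 + V) = 2*V*(-112 + V))
(20977 + f(-52))*(25370 + 43346) = (20977 + 2*(-52)*(-112 - 52))*(25370 + 43346) = (20977 + 2*(-52)*(-164))*68716 = (20977 + 17056)*68716 = 38033*68716 = 2613475628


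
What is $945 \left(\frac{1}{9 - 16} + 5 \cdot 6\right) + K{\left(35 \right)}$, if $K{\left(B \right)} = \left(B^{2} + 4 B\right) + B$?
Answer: $29615$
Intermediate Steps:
$K{\left(B \right)} = B^{2} + 5 B$
$945 \left(\frac{1}{9 - 16} + 5 \cdot 6\right) + K{\left(35 \right)} = 945 \left(\frac{1}{9 - 16} + 5 \cdot 6\right) + 35 \left(5 + 35\right) = 945 \left(\frac{1}{-7} + 30\right) + 35 \cdot 40 = 945 \left(- \frac{1}{7} + 30\right) + 1400 = 945 \cdot \frac{209}{7} + 1400 = 28215 + 1400 = 29615$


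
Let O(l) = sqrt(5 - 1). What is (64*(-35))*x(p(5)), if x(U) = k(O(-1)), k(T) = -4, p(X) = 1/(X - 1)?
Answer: 8960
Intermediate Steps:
p(X) = 1/(-1 + X)
O(l) = 2 (O(l) = sqrt(4) = 2)
x(U) = -4
(64*(-35))*x(p(5)) = (64*(-35))*(-4) = -2240*(-4) = 8960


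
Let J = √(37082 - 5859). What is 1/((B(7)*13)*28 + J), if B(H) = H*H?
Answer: 17836/318091673 - √31223/318091673 ≈ 5.5516e-5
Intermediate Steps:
B(H) = H²
J = √31223 ≈ 176.70
1/((B(7)*13)*28 + J) = 1/((7²*13)*28 + √31223) = 1/((49*13)*28 + √31223) = 1/(637*28 + √31223) = 1/(17836 + √31223)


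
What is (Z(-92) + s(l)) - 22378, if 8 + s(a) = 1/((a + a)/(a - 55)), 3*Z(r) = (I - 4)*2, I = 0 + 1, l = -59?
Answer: -1320835/59 ≈ -22387.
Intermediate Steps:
I = 1
Z(r) = -2 (Z(r) = ((1 - 4)*2)/3 = (-3*2)/3 = (⅓)*(-6) = -2)
s(a) = -8 + (-55 + a)/(2*a) (s(a) = -8 + 1/((a + a)/(a - 55)) = -8 + 1/((2*a)/(-55 + a)) = -8 + 1/(2*a/(-55 + a)) = -8 + (-55 + a)/(2*a))
(Z(-92) + s(l)) - 22378 = (-2 + (5/2)*(-11 - 3*(-59))/(-59)) - 22378 = (-2 + (5/2)*(-1/59)*(-11 + 177)) - 22378 = (-2 + (5/2)*(-1/59)*166) - 22378 = (-2 - 415/59) - 22378 = -533/59 - 22378 = -1320835/59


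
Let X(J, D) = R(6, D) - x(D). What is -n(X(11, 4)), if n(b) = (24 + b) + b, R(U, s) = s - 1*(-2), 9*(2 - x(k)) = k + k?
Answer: -304/9 ≈ -33.778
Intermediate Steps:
x(k) = 2 - 2*k/9 (x(k) = 2 - (k + k)/9 = 2 - 2*k/9)
R(U, s) = 2 + s (R(U, s) = s + 2 = 2 + s)
X(J, D) = 11*D/9 (X(J, D) = (2 + D) - (2 - 2*D/9) = (2 + D) + (-2 + 2*D/9) = 11*D/9)
n(b) = 24 + 2*b
-n(X(11, 4)) = -(24 + 2*((11/9)*4)) = -(24 + 2*(44/9)) = -(24 + 88/9) = -1*304/9 = -304/9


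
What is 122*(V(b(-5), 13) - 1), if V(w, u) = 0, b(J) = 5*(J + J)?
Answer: -122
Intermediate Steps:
b(J) = 10*J (b(J) = 5*(2*J) = 10*J)
122*(V(b(-5), 13) - 1) = 122*(0 - 1) = 122*(-1) = -122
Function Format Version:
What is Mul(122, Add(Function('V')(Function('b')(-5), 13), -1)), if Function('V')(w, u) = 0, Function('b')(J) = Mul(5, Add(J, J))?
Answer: -122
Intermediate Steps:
Function('b')(J) = Mul(10, J) (Function('b')(J) = Mul(5, Mul(2, J)) = Mul(10, J))
Mul(122, Add(Function('V')(Function('b')(-5), 13), -1)) = Mul(122, Add(0, -1)) = Mul(122, -1) = -122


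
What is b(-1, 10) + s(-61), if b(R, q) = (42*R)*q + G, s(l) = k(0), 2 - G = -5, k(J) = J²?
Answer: -413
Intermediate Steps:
G = 7 (G = 2 - 1*(-5) = 2 + 5 = 7)
s(l) = 0 (s(l) = 0² = 0)
b(R, q) = 7 + 42*R*q (b(R, q) = (42*R)*q + 7 = 42*R*q + 7 = 7 + 42*R*q)
b(-1, 10) + s(-61) = (7 + 42*(-1)*10) + 0 = (7 - 420) + 0 = -413 + 0 = -413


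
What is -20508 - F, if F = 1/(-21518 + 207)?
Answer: -437045987/21311 ≈ -20508.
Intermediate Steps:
F = -1/21311 (F = 1/(-21311) = -1/21311 ≈ -4.6924e-5)
-20508 - F = -20508 - 1*(-1/21311) = -20508 + 1/21311 = -437045987/21311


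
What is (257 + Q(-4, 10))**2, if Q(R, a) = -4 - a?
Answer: 59049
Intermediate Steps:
(257 + Q(-4, 10))**2 = (257 + (-4 - 1*10))**2 = (257 + (-4 - 10))**2 = (257 - 14)**2 = 243**2 = 59049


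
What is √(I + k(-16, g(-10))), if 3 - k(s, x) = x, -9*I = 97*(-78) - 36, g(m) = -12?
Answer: √7737/3 ≈ 29.320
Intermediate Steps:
I = 2534/3 (I = -(97*(-78) - 36)/9 = -(-7566 - 36)/9 = -⅑*(-7602) = 2534/3 ≈ 844.67)
k(s, x) = 3 - x
√(I + k(-16, g(-10))) = √(2534/3 + (3 - 1*(-12))) = √(2534/3 + (3 + 12)) = √(2534/3 + 15) = √(2579/3) = √7737/3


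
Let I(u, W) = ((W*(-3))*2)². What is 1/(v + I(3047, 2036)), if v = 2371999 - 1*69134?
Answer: 1/151533521 ≈ 6.5992e-9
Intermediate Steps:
I(u, W) = 36*W² (I(u, W) = (-3*W*2)² = (-6*W)² = 36*W²)
v = 2302865 (v = 2371999 - 69134 = 2302865)
1/(v + I(3047, 2036)) = 1/(2302865 + 36*2036²) = 1/(2302865 + 36*4145296) = 1/(2302865 + 149230656) = 1/151533521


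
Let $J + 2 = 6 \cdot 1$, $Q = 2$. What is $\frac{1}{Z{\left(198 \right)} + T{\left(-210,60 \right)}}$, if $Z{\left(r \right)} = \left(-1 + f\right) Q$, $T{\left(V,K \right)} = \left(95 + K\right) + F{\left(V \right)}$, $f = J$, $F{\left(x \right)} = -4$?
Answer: $\frac{1}{157} \approx 0.0063694$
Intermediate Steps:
$J = 4$ ($J = -2 + 6 \cdot 1 = -2 + 6 = 4$)
$f = 4$
$T{\left(V,K \right)} = 91 + K$ ($T{\left(V,K \right)} = \left(95 + K\right) - 4 = 91 + K$)
$Z{\left(r \right)} = 6$ ($Z{\left(r \right)} = \left(-1 + 4\right) 2 = 3 \cdot 2 = 6$)
$\frac{1}{Z{\left(198 \right)} + T{\left(-210,60 \right)}} = \frac{1}{6 + \left(91 + 60\right)} = \frac{1}{6 + 151} = \frac{1}{157}$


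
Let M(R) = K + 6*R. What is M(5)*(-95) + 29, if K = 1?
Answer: -2916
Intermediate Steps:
M(R) = 1 + 6*R
M(5)*(-95) + 29 = (1 + 6*5)*(-95) + 29 = (1 + 30)*(-95) + 29 = 31*(-95) + 29 = -2945 + 29 = -2916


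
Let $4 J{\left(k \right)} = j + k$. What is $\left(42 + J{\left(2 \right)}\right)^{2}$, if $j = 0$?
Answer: $\frac{7225}{4} \approx 1806.3$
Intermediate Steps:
$J{\left(k \right)} = \frac{k}{4}$ ($J{\left(k \right)} = \frac{0 + k}{4} = \frac{k}{4}$)
$\left(42 + J{\left(2 \right)}\right)^{2} = \left(42 + \frac{1}{4} \cdot 2\right)^{2} = \left(42 + \frac{1}{2}\right)^{2} = \left(\frac{85}{2}\right)^{2} = \frac{7225}{4}$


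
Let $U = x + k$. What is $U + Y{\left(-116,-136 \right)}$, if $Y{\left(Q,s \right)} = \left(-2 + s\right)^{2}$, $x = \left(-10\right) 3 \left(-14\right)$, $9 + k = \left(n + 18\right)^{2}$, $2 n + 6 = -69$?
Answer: $\frac{79341}{4} \approx 19835.0$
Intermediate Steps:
$n = - \frac{75}{2}$ ($n = -3 + \frac{1}{2} \left(-69\right) = -3 - \frac{69}{2} = - \frac{75}{2} \approx -37.5$)
$k = \frac{1485}{4}$ ($k = -9 + \left(- \frac{75}{2} + 18\right)^{2} = -9 + \left(- \frac{39}{2}\right)^{2} = -9 + \frac{1521}{4} = \frac{1485}{4} \approx 371.25$)
$x = 420$ ($x = \left(-30\right) \left(-14\right) = 420$)
$U = \frac{3165}{4}$ ($U = 420 + \frac{1485}{4} = \frac{3165}{4} \approx 791.25$)
$U + Y{\left(-116,-136 \right)} = \frac{3165}{4} + \left(-2 - 136\right)^{2} = \frac{3165}{4} + \left(-138\right)^{2} = \frac{3165}{4} + 19044 = \frac{79341}{4}$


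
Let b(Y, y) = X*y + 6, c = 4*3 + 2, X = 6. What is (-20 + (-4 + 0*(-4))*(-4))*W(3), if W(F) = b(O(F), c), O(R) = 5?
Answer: -360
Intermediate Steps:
c = 14 (c = 12 + 2 = 14)
b(Y, y) = 6 + 6*y (b(Y, y) = 6*y + 6 = 6 + 6*y)
W(F) = 90 (W(F) = 6 + 6*14 = 6 + 84 = 90)
(-20 + (-4 + 0*(-4))*(-4))*W(3) = (-20 + (-4 + 0*(-4))*(-4))*90 = (-20 + (-4 + 0)*(-4))*90 = (-20 - 4*(-4))*90 = (-20 + 16)*90 = -4*90 = -360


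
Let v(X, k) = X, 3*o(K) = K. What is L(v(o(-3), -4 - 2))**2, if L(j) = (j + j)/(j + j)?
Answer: 1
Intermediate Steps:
o(K) = K/3
L(j) = 1 (L(j) = (2*j)/((2*j)) = (2*j)*(1/(2*j)) = 1)
L(v(o(-3), -4 - 2))**2 = 1**2 = 1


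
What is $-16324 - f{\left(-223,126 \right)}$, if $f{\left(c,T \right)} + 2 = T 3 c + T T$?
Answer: $52096$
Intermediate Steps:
$f{\left(c,T \right)} = -2 + T^{2} + 3 T c$ ($f{\left(c,T \right)} = -2 + \left(T 3 c + T T\right) = -2 + \left(3 T c + T^{2}\right) = -2 + \left(T^{2} + 3 T c\right) = -2 + T^{2} + 3 T c$)
$-16324 - f{\left(-223,126 \right)} = -16324 - \left(-2 + 126^{2} + 3 \cdot 126 \left(-223\right)\right) = -16324 - \left(-2 + 15876 - 84294\right) = -16324 - -68420 = -16324 + 68420 = 52096$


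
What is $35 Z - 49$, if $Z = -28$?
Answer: $-1029$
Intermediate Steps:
$35 Z - 49 = 35 \left(-28\right) - 49 = -980 - 49 = -1029$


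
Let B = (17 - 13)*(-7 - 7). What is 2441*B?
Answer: -136696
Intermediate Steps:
B = -56 (B = 4*(-14) = -56)
2441*B = 2441*(-56) = -136696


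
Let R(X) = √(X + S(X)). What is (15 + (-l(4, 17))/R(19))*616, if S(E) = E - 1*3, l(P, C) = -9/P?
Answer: 9240 + 198*√35/5 ≈ 9474.3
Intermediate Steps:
S(E) = -3 + E (S(E) = E - 3 = -3 + E)
R(X) = √(-3 + 2*X) (R(X) = √(X + (-3 + X)) = √(-3 + 2*X))
(15 + (-l(4, 17))/R(19))*616 = (15 + (-(-9)/4)/(√(-3 + 2*19)))*616 = (15 + (-(-9)/4)/(√(-3 + 38)))*616 = (15 + (-1*(-9/4))/(√35))*616 = (15 + 9*(√35/35)/4)*616 = (15 + 9*√35/140)*616 = 9240 + 198*√35/5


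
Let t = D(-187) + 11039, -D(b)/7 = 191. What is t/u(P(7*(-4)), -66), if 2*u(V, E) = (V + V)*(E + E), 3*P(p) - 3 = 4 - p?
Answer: -63/10 ≈ -6.3000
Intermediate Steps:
D(b) = -1337 (D(b) = -7*191 = -1337)
P(p) = 7/3 - p/3 (P(p) = 1 + (4 - p)/3 = 1 + (4/3 - p/3) = 7/3 - p/3)
u(V, E) = 2*E*V (u(V, E) = ((V + V)*(E + E))/2 = ((2*V)*(2*E))/2 = (4*E*V)/2 = 2*E*V)
t = 9702 (t = -1337 + 11039 = 9702)
t/u(P(7*(-4)), -66) = 9702/((2*(-66)*(7/3 - 7*(-4)/3))) = 9702/((2*(-66)*(7/3 - ⅓*(-28)))) = 9702/((2*(-66)*(7/3 + 28/3))) = 9702/((2*(-66)*(35/3))) = 9702/(-1540) = 9702*(-1/1540) = -63/10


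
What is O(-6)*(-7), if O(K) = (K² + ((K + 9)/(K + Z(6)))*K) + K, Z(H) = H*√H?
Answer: -1029/5 + 21*√6/5 ≈ -195.51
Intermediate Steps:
Z(H) = H^(3/2)
O(K) = K + K² + K*(9 + K)/(K + 6*√6) (O(K) = (K² + ((K + 9)/(K + 6^(3/2)))*K) + K = (K² + ((9 + K)/(K + 6*√6))*K) + K = (K² + K*(9 + K)/(K + 6*√6)) + K = K + K² + K*(9 + K)/(K + 6*√6))
O(-6)*(-7) = -6*(9 + (-6)² + 2*(-6) + 6*√6 + 6*(-6)*√6)/(-6 + 6*√6)*(-7) = -6*(9 + 36 - 12 + 6*√6 - 36*√6)/(-6 + 6*√6)*(-7) = -6*(33 - 30*√6)/(-6 + 6*√6)*(-7) = 42*(33 - 30*√6)/(-6 + 6*√6)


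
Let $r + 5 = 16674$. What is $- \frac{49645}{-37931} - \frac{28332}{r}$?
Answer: $- \frac{247128587}{632271839} \approx -0.39086$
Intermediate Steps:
$r = 16669$ ($r = -5 + 16674 = 16669$)
$- \frac{49645}{-37931} - \frac{28332}{r} = - \frac{49645}{-37931} - \frac{28332}{16669} = \left(-49645\right) \left(- \frac{1}{37931}\right) - \frac{28332}{16669} = \frac{49645}{37931} - \frac{28332}{16669} = - \frac{247128587}{632271839}$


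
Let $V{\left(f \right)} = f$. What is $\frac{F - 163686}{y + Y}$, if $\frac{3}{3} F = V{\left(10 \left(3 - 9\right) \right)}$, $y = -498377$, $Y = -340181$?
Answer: $\frac{81873}{419279} \approx 0.19527$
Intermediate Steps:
$F = -60$ ($F = 10 \left(3 - 9\right) = 10 \left(-6\right) = -60$)
$\frac{F - 163686}{y + Y} = \frac{-60 - 163686}{-498377 - 340181} = - \frac{163746}{-838558} = \left(-163746\right) \left(- \frac{1}{838558}\right) = \frac{81873}{419279}$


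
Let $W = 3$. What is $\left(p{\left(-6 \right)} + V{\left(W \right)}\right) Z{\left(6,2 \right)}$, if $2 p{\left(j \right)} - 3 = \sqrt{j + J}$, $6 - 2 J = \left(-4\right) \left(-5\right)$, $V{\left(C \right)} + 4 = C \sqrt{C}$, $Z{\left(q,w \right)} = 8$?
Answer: $-20 + 24 \sqrt{3} + 4 i \sqrt{13} \approx 21.569 + 14.422 i$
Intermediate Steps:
$V{\left(C \right)} = -4 + C^{\frac{3}{2}}$ ($V{\left(C \right)} = -4 + C \sqrt{C} = -4 + C^{\frac{3}{2}}$)
$J = -7$ ($J = 3 - \frac{\left(-4\right) \left(-5\right)}{2} = 3 - 10 = -7$)
$p{\left(j \right)} = \frac{3}{2} + \frac{\sqrt{-7 + j}}{2}$ ($p{\left(j \right)} = \frac{3}{2} + \frac{\sqrt{j - 7}}{2} = \frac{3}{2} + \frac{\sqrt{-7 + j}}{2}$)
$\left(p{\left(-6 \right)} + V{\left(W \right)}\right) Z{\left(6,2 \right)} = \left(\left(\frac{3}{2} + \frac{\sqrt{-7 - 6}}{2}\right) - \left(4 - 3^{\frac{3}{2}}\right)\right) 8 = \left(\left(\frac{3}{2} + \frac{\sqrt{-13}}{2}\right) - \left(4 - 3 \sqrt{3}\right)\right) 8 = \left(\left(\frac{3}{2} + \frac{i \sqrt{13}}{2}\right) - \left(4 - 3 \sqrt{3}\right)\right) 8 = \left(- \frac{5}{2} + 3 \sqrt{3} + \frac{i \sqrt{13}}{2}\right) 8 = -20 + 24 \sqrt{3} + 4 i \sqrt{13}$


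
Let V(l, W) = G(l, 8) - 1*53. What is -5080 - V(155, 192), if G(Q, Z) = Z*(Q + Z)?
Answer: -6331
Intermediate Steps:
V(l, W) = 11 + 8*l (V(l, W) = 8*(l + 8) - 1*53 = 8*(8 + l) - 53 = (64 + 8*l) - 53 = 11 + 8*l)
-5080 - V(155, 192) = -5080 - (11 + 8*155) = -5080 - (11 + 1240) = -5080 - 1*1251 = -5080 - 1251 = -6331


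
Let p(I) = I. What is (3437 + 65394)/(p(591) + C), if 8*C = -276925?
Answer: -550648/272197 ≈ -2.0230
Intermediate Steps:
C = -276925/8 (C = (⅛)*(-276925) = -276925/8 ≈ -34616.)
(3437 + 65394)/(p(591) + C) = (3437 + 65394)/(591 - 276925/8) = 68831/(-272197/8) = 68831*(-8/272197) = -550648/272197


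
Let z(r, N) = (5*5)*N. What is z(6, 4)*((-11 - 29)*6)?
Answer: -24000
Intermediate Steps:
z(r, N) = 25*N
z(6, 4)*((-11 - 29)*6) = (25*4)*((-11 - 29)*6) = 100*(-40*6) = 100*(-240) = -24000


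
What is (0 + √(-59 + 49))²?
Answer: -10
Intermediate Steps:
(0 + √(-59 + 49))² = (0 + √(-10))² = (0 + I*√10)² = (I*√10)² = -10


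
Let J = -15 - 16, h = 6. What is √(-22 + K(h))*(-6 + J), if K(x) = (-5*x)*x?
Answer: -37*I*√202 ≈ -525.87*I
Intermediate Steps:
K(x) = -5*x²
J = -31
√(-22 + K(h))*(-6 + J) = √(-22 - 5*6²)*(-6 - 31) = √(-22 - 5*36)*(-37) = √(-22 - 180)*(-37) = √(-202)*(-37) = (I*√202)*(-37) = -37*I*√202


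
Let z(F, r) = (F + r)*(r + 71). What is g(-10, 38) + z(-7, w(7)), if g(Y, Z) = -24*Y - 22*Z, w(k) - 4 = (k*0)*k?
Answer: -821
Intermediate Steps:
w(k) = 4 (w(k) = 4 + (k*0)*k = 4 + 0*k = 4 + 0 = 4)
z(F, r) = (71 + r)*(F + r) (z(F, r) = (F + r)*(71 + r) = (71 + r)*(F + r))
g(-10, 38) + z(-7, w(7)) = (-24*(-10) - 22*38) + (4**2 + 71*(-7) + 71*4 - 7*4) = (240 - 836) + (16 - 497 + 284 - 28) = -596 - 225 = -821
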